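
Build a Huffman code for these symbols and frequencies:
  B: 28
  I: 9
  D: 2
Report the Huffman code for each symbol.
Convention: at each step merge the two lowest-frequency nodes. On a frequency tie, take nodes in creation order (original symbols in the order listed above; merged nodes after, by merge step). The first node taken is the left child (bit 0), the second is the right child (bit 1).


Huffman tree construction:
Step 1: Merge D(2) + I(9) = 11
Step 2: Merge (D+I)(11) + B(28) = 39
Read each symbol's code off the tree from the root (left child = 0, right child = 1).

Codes:
  B: 1 (length 1)
  I: 01 (length 2)
  D: 00 (length 2)
Average code length: 50/39 = 1.2821 bits/symbol


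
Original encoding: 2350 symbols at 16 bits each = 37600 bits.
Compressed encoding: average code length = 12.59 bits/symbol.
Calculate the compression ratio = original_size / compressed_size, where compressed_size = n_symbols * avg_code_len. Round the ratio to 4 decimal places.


original_size = n_symbols * orig_bits = 2350 * 16 = 37600 bits
compressed_size = n_symbols * avg_code_len = 2350 * 12.59 = 29586.5 bits
ratio = original_size / compressed_size = 37600 / 29586.5 = 1.2708

Compression ratio = 1.2708


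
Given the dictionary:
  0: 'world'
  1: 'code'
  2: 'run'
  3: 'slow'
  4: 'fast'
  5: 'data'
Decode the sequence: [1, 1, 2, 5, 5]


Look up each index in the dictionary:
  1 -> 'code'
  1 -> 'code'
  2 -> 'run'
  5 -> 'data'
  5 -> 'data'

Decoded: "code code run data data"


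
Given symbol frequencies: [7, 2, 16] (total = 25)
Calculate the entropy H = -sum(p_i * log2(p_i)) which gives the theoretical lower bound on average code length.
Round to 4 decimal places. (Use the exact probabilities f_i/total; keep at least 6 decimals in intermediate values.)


Per-symbol terms -p_i * log2(p_i) with p_i = f_i/25:
  p = 7/25 = 0.280000: log2(p) = -1.836501, -p*log2(p) = 0.514220
  p = 2/25 = 0.080000: log2(p) = -3.643856, -p*log2(p) = 0.291508
  p = 16/25 = 0.640000: log2(p) = -0.643856, -p*log2(p) = 0.412068
H = 0.514220 + 0.291508 + 0.412068 = 1.217796

H = 1.2178 bits/symbol


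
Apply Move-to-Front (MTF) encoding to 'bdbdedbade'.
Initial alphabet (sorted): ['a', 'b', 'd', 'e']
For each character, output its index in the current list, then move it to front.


MTF encoding:
'b': index 1 in ['a', 'b', 'd', 'e'] -> ['b', 'a', 'd', 'e']
'd': index 2 in ['b', 'a', 'd', 'e'] -> ['d', 'b', 'a', 'e']
'b': index 1 in ['d', 'b', 'a', 'e'] -> ['b', 'd', 'a', 'e']
'd': index 1 in ['b', 'd', 'a', 'e'] -> ['d', 'b', 'a', 'e']
'e': index 3 in ['d', 'b', 'a', 'e'] -> ['e', 'd', 'b', 'a']
'd': index 1 in ['e', 'd', 'b', 'a'] -> ['d', 'e', 'b', 'a']
'b': index 2 in ['d', 'e', 'b', 'a'] -> ['b', 'd', 'e', 'a']
'a': index 3 in ['b', 'd', 'e', 'a'] -> ['a', 'b', 'd', 'e']
'd': index 2 in ['a', 'b', 'd', 'e'] -> ['d', 'a', 'b', 'e']
'e': index 3 in ['d', 'a', 'b', 'e'] -> ['e', 'd', 'a', 'b']


Output: [1, 2, 1, 1, 3, 1, 2, 3, 2, 3]


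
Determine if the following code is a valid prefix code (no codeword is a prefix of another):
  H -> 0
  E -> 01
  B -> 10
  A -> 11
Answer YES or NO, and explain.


Checking each pair (does one codeword prefix another?):
  H='0' vs E='01': prefix -- VIOLATION

NO -- this is NOT a valid prefix code. H (0) is a prefix of E (01).


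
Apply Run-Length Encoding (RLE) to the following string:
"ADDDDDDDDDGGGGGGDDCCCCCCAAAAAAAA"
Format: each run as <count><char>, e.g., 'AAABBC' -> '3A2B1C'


Scanning runs left to right:
  i=0: run of 'A' x 1 -> '1A'
  i=1: run of 'D' x 9 -> '9D'
  i=10: run of 'G' x 6 -> '6G'
  i=16: run of 'D' x 2 -> '2D'
  i=18: run of 'C' x 6 -> '6C'
  i=24: run of 'A' x 8 -> '8A'

RLE = 1A9D6G2D6C8A


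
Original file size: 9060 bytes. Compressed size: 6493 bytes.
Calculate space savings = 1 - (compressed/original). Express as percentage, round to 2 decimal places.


ratio = compressed/original = 6493/9060 = 0.716667
savings = 1 - ratio = 1 - 0.716667 = 0.283333
as a percentage: 0.283333 * 100 = 28.33%

Space savings = 1 - 6493/9060 = 28.33%


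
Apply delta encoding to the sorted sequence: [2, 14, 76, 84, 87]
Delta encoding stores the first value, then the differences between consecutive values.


First value: 2
Deltas:
  14 - 2 = 12
  76 - 14 = 62
  84 - 76 = 8
  87 - 84 = 3


Delta encoded: [2, 12, 62, 8, 3]


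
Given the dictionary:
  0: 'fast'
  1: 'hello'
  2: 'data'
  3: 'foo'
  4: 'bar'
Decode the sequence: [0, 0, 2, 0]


Look up each index in the dictionary:
  0 -> 'fast'
  0 -> 'fast'
  2 -> 'data'
  0 -> 'fast'

Decoded: "fast fast data fast"


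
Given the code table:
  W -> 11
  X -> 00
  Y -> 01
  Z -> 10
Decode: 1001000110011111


Decoding:
10 -> Z
01 -> Y
00 -> X
01 -> Y
10 -> Z
01 -> Y
11 -> W
11 -> W


Result: ZYXYZYWW


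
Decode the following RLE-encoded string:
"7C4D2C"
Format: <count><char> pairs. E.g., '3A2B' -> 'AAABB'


Expanding each <count><char> pair:
  7C -> 'CCCCCCC'
  4D -> 'DDDD'
  2C -> 'CC'

Decoded = CCCCCCCDDDDCC


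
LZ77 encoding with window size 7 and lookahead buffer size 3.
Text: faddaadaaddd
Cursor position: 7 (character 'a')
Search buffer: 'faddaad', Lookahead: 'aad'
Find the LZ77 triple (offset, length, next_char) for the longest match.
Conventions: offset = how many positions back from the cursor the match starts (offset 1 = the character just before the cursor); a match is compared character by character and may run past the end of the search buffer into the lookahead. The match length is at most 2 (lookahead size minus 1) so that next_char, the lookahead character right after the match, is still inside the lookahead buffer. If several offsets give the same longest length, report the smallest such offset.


Try each offset into the search buffer:
  offset=1 (pos 6, char 'd'): match length 0
  offset=2 (pos 5, char 'a'): match length 1
  offset=3 (pos 4, char 'a'): match length 2
  offset=4 (pos 3, char 'd'): match length 0
  offset=5 (pos 2, char 'd'): match length 0
  offset=6 (pos 1, char 'a'): match length 1
  offset=7 (pos 0, char 'f'): match length 0
Longest match has length 2 at offset 3.
next_char = character at position 7 + 2 = 9 -> 'd'

Best match: offset=3, length=2 (matching 'aa' starting at position 4)
LZ77 triple: (3, 2, 'd')


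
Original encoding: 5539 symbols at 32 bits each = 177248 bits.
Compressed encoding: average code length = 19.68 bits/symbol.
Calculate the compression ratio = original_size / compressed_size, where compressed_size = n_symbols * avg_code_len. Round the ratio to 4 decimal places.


original_size = n_symbols * orig_bits = 5539 * 32 = 177248 bits
compressed_size = n_symbols * avg_code_len = 5539 * 19.68 = 109007.52 bits
ratio = original_size / compressed_size = 177248 / 109007.52 = 1.626

Compression ratio = 1.626


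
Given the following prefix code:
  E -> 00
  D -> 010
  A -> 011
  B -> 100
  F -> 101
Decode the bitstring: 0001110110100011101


Decoding step by step:
Bits 00 -> E
Bits 011 -> A
Bits 101 -> F
Bits 101 -> F
Bits 00 -> E
Bits 011 -> A
Bits 101 -> F


Decoded message: EAFFEAF


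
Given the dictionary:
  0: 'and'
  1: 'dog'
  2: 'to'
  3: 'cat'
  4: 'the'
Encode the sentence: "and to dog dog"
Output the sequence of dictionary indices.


Look up each word in the dictionary:
  'and' -> 0
  'to' -> 2
  'dog' -> 1
  'dog' -> 1

Encoded: [0, 2, 1, 1]


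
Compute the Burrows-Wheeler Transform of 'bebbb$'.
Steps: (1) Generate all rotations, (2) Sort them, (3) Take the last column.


Rotations (sorted):
  0: $bebbb -> last char: b
  1: b$bebb -> last char: b
  2: bb$beb -> last char: b
  3: bbb$be -> last char: e
  4: bebbb$ -> last char: $
  5: ebbb$b -> last char: b


BWT = bbbe$b


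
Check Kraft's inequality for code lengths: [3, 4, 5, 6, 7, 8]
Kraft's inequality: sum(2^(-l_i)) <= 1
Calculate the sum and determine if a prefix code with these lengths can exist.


Sum = 2^(-3) + 2^(-4) + 2^(-5) + 2^(-6) + 2^(-7) + 2^(-8)
    = 0.125 + 0.0625 + 0.03125 + 0.015625 + 0.0078125 + 0.00390625
    = 63/256 = 0.24609375
Since 0.24609375 <= 1, Kraft's inequality IS satisfied.
A prefix code with these lengths CAN exist.

Kraft sum = 0.24609375. Satisfied.


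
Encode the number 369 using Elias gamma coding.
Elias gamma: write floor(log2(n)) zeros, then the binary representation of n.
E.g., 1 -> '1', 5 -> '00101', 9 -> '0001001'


num_bits = floor(log2(369)) + 1 = 9
leading_zeros = num_bits - 1 = 8
binary(369) = 101110001

Elias gamma(369) = '00000000' + '101110001' = 00000000101110001 (17 bits)


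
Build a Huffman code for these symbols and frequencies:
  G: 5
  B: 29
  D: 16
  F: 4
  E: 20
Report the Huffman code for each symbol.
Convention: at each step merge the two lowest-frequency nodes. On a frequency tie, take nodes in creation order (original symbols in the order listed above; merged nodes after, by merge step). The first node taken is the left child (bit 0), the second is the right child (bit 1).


Huffman tree construction:
Step 1: Merge F(4) + G(5) = 9
Step 2: Merge (F+G)(9) + D(16) = 25
Step 3: Merge E(20) + ((F+G)+D)(25) = 45
Step 4: Merge B(29) + (E+((F+G)+D))(45) = 74
Read each symbol's code off the tree from the root (left child = 0, right child = 1).

Codes:
  G: 1101 (length 4)
  B: 0 (length 1)
  D: 111 (length 3)
  F: 1100 (length 4)
  E: 10 (length 2)
Average code length: 153/74 = 2.0676 bits/symbol


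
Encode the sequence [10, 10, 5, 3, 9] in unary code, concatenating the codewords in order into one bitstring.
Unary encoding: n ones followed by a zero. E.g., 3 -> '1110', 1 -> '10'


Encode each number as n ones followed by a terminating 0:
  10 -> 11111111110 (11 bits)
  10 -> 11111111110 (11 bits)
  5 -> 111110 (6 bits)
  3 -> 1110 (4 bits)
  9 -> 1111111110 (10 bits)
Total length = 11 + 11 + 6 + 4 + 10 = 42 bits.

Unary([10, 10, 5, 3, 9]) = 111111111101111111111011111011101111111110 (42 bits)


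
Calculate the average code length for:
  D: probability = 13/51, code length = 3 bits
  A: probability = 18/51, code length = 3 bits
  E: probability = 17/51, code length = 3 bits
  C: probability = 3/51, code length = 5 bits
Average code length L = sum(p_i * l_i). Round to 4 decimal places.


Weighted contributions p_i * l_i:
  D: (13/51) * 3 = 39/51
  A: (18/51) * 3 = 54/51
  E: (17/51) * 3 = 51/51
  C: (3/51) * 5 = 15/51
Sum = (39 + 54 + 51 + 15)/51 = 159/51

L = 159/51 = 3.1176 bits/symbol


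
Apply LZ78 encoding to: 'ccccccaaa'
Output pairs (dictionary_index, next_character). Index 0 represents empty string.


LZ78 encoding steps:
Dictionary: {0: ''}
Step 1: w='' (idx 0), next='c' -> output (0, 'c'), add 'c' as idx 1
Step 2: w='c' (idx 1), next='c' -> output (1, 'c'), add 'cc' as idx 2
Step 3: w='cc' (idx 2), next='c' -> output (2, 'c'), add 'ccc' as idx 3
Step 4: w='' (idx 0), next='a' -> output (0, 'a'), add 'a' as idx 4
Step 5: w='a' (idx 4), next='a' -> output (4, 'a'), add 'aa' as idx 5


Encoded: [(0, 'c'), (1, 'c'), (2, 'c'), (0, 'a'), (4, 'a')]


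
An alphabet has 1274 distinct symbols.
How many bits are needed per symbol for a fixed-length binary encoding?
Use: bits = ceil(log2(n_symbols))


log2(1274) = 10.3151
Bracket: 2^10 = 1024 < 1274 <= 2^11 = 2048
So ceil(log2(1274)) = 11

bits = ceil(log2(1274)) = ceil(10.3151) = 11 bits


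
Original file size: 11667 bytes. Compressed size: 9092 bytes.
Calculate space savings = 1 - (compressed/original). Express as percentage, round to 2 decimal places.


ratio = compressed/original = 9092/11667 = 0.779292
savings = 1 - ratio = 1 - 0.779292 = 0.220708
as a percentage: 0.220708 * 100 = 22.07%

Space savings = 1 - 9092/11667 = 22.07%


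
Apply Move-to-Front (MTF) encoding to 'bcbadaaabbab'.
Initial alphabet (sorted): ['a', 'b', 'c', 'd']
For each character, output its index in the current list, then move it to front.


MTF encoding:
'b': index 1 in ['a', 'b', 'c', 'd'] -> ['b', 'a', 'c', 'd']
'c': index 2 in ['b', 'a', 'c', 'd'] -> ['c', 'b', 'a', 'd']
'b': index 1 in ['c', 'b', 'a', 'd'] -> ['b', 'c', 'a', 'd']
'a': index 2 in ['b', 'c', 'a', 'd'] -> ['a', 'b', 'c', 'd']
'd': index 3 in ['a', 'b', 'c', 'd'] -> ['d', 'a', 'b', 'c']
'a': index 1 in ['d', 'a', 'b', 'c'] -> ['a', 'd', 'b', 'c']
'a': index 0 in ['a', 'd', 'b', 'c'] -> ['a', 'd', 'b', 'c']
'a': index 0 in ['a', 'd', 'b', 'c'] -> ['a', 'd', 'b', 'c']
'b': index 2 in ['a', 'd', 'b', 'c'] -> ['b', 'a', 'd', 'c']
'b': index 0 in ['b', 'a', 'd', 'c'] -> ['b', 'a', 'd', 'c']
'a': index 1 in ['b', 'a', 'd', 'c'] -> ['a', 'b', 'd', 'c']
'b': index 1 in ['a', 'b', 'd', 'c'] -> ['b', 'a', 'd', 'c']


Output: [1, 2, 1, 2, 3, 1, 0, 0, 2, 0, 1, 1]


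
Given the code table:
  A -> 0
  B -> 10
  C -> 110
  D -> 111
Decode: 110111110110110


Decoding:
110 -> C
111 -> D
110 -> C
110 -> C
110 -> C


Result: CDCCC


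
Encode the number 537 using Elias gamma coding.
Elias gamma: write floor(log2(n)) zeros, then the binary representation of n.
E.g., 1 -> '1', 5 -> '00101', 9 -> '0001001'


num_bits = floor(log2(537)) + 1 = 10
leading_zeros = num_bits - 1 = 9
binary(537) = 1000011001

Elias gamma(537) = '000000000' + '1000011001' = 0000000001000011001 (19 bits)


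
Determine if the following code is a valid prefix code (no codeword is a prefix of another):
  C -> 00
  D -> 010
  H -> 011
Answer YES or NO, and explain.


Checking each pair (does one codeword prefix another?):
  C='00' vs D='010': no prefix
  C='00' vs H='011': no prefix
  D='010' vs C='00': no prefix
  D='010' vs H='011': no prefix
  H='011' vs C='00': no prefix
  H='011' vs D='010': no prefix
No violation found over all pairs.

YES -- this is a valid prefix code. No codeword is a prefix of any other codeword.


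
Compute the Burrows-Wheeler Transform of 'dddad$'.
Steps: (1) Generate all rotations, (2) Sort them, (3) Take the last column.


Rotations (sorted):
  0: $dddad -> last char: d
  1: ad$ddd -> last char: d
  2: d$ddda -> last char: a
  3: dad$dd -> last char: d
  4: ddad$d -> last char: d
  5: dddad$ -> last char: $


BWT = ddadd$


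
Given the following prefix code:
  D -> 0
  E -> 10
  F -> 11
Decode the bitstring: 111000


Decoding step by step:
Bits 11 -> F
Bits 10 -> E
Bits 0 -> D
Bits 0 -> D


Decoded message: FEDD


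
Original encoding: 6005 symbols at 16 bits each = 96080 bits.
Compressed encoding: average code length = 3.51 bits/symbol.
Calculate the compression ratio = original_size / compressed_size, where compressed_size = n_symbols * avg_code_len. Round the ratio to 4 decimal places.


original_size = n_symbols * orig_bits = 6005 * 16 = 96080 bits
compressed_size = n_symbols * avg_code_len = 6005 * 3.51 = 21077.55 bits
ratio = original_size / compressed_size = 96080 / 21077.55 = 4.5584

Compression ratio = 4.5584


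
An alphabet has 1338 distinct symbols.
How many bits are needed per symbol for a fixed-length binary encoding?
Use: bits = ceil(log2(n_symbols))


log2(1338) = 10.3859
Bracket: 2^10 = 1024 < 1338 <= 2^11 = 2048
So ceil(log2(1338)) = 11

bits = ceil(log2(1338)) = ceil(10.3859) = 11 bits


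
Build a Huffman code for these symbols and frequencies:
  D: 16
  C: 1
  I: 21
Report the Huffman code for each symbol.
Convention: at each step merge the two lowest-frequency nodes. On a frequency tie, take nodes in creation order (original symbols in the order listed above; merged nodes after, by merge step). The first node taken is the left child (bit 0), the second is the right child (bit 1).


Huffman tree construction:
Step 1: Merge C(1) + D(16) = 17
Step 2: Merge (C+D)(17) + I(21) = 38
Read each symbol's code off the tree from the root (left child = 0, right child = 1).

Codes:
  D: 01 (length 2)
  C: 00 (length 2)
  I: 1 (length 1)
Average code length: 55/38 = 1.4474 bits/symbol


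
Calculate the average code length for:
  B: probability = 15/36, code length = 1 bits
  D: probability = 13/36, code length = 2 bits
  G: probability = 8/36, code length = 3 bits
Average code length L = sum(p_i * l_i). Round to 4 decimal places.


Weighted contributions p_i * l_i:
  B: (15/36) * 1 = 15/36
  D: (13/36) * 2 = 26/36
  G: (8/36) * 3 = 24/36
Sum = (15 + 26 + 24)/36 = 65/36

L = 65/36 = 1.8056 bits/symbol


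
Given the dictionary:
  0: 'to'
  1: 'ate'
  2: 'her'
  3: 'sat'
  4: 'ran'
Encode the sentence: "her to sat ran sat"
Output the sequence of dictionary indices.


Look up each word in the dictionary:
  'her' -> 2
  'to' -> 0
  'sat' -> 3
  'ran' -> 4
  'sat' -> 3

Encoded: [2, 0, 3, 4, 3]


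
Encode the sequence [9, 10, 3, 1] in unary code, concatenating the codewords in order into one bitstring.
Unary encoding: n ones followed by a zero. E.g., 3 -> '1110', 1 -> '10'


Encode each number as n ones followed by a terminating 0:
  9 -> 1111111110 (10 bits)
  10 -> 11111111110 (11 bits)
  3 -> 1110 (4 bits)
  1 -> 10 (2 bits)
Total length = 10 + 11 + 4 + 2 = 27 bits.

Unary([9, 10, 3, 1]) = 111111111011111111110111010 (27 bits)


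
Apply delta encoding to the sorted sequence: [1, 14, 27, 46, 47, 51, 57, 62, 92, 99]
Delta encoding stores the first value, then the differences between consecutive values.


First value: 1
Deltas:
  14 - 1 = 13
  27 - 14 = 13
  46 - 27 = 19
  47 - 46 = 1
  51 - 47 = 4
  57 - 51 = 6
  62 - 57 = 5
  92 - 62 = 30
  99 - 92 = 7


Delta encoded: [1, 13, 13, 19, 1, 4, 6, 5, 30, 7]


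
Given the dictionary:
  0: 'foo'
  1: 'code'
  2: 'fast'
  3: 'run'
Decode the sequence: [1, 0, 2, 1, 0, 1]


Look up each index in the dictionary:
  1 -> 'code'
  0 -> 'foo'
  2 -> 'fast'
  1 -> 'code'
  0 -> 'foo'
  1 -> 'code'

Decoded: "code foo fast code foo code"


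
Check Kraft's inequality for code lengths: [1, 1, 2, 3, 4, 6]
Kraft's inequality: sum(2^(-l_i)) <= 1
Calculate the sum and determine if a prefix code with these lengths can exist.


Sum = 2^(-1) + 2^(-1) + 2^(-2) + 2^(-3) + 2^(-4) + 2^(-6)
    = 0.5 + 0.5 + 0.25 + 0.125 + 0.0625 + 0.015625
    = 93/64 = 1.453125
Since 1.453125 > 1, Kraft's inequality is NOT satisfied.
A prefix code with these lengths CANNOT exist.

Kraft sum = 1.453125. Not satisfied.


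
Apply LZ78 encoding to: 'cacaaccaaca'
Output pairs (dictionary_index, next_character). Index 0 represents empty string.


LZ78 encoding steps:
Dictionary: {0: ''}
Step 1: w='' (idx 0), next='c' -> output (0, 'c'), add 'c' as idx 1
Step 2: w='' (idx 0), next='a' -> output (0, 'a'), add 'a' as idx 2
Step 3: w='c' (idx 1), next='a' -> output (1, 'a'), add 'ca' as idx 3
Step 4: w='a' (idx 2), next='c' -> output (2, 'c'), add 'ac' as idx 4
Step 5: w='ca' (idx 3), next='a' -> output (3, 'a'), add 'caa' as idx 5
Step 6: w='ca' (idx 3), end of input -> output (3, '')


Encoded: [(0, 'c'), (0, 'a'), (1, 'a'), (2, 'c'), (3, 'a'), (3, '')]


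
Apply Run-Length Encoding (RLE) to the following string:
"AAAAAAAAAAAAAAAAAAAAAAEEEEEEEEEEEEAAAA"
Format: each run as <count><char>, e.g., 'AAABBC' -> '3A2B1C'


Scanning runs left to right:
  i=0: run of 'A' x 22 -> '22A'
  i=22: run of 'E' x 12 -> '12E'
  i=34: run of 'A' x 4 -> '4A'

RLE = 22A12E4A


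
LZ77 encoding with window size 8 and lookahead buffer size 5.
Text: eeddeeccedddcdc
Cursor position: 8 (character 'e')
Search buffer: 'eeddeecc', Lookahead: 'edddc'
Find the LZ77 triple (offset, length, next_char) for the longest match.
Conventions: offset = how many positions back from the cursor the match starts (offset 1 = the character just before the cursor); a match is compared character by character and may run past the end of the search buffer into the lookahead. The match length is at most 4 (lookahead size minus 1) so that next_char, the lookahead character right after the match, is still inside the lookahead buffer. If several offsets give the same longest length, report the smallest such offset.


Try each offset into the search buffer:
  offset=1 (pos 7, char 'c'): match length 0
  offset=2 (pos 6, char 'c'): match length 0
  offset=3 (pos 5, char 'e'): match length 1
  offset=4 (pos 4, char 'e'): match length 1
  offset=5 (pos 3, char 'd'): match length 0
  offset=6 (pos 2, char 'd'): match length 0
  offset=7 (pos 1, char 'e'): match length 3
  offset=8 (pos 0, char 'e'): match length 1
Longest match has length 3 at offset 7.
next_char = character at position 8 + 3 = 11 -> 'd'

Best match: offset=7, length=3 (matching 'edd' starting at position 1)
LZ77 triple: (7, 3, 'd')


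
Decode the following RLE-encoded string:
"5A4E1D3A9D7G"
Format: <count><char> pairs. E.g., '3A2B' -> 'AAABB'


Expanding each <count><char> pair:
  5A -> 'AAAAA'
  4E -> 'EEEE'
  1D -> 'D'
  3A -> 'AAA'
  9D -> 'DDDDDDDDD'
  7G -> 'GGGGGGG'

Decoded = AAAAAEEEEDAAADDDDDDDDDGGGGGGG


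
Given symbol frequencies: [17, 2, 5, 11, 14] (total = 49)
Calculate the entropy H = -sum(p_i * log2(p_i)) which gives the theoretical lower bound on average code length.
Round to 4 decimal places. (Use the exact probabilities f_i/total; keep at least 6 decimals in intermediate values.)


Per-symbol terms -p_i * log2(p_i) with p_i = f_i/49:
  p = 17/49 = 0.346939: log2(p) = -1.527247, -p*log2(p) = 0.529861
  p = 2/49 = 0.040816: log2(p) = -4.614710, -p*log2(p) = 0.188356
  p = 5/49 = 0.102041: log2(p) = -3.292782, -p*log2(p) = 0.335998
  p = 11/49 = 0.224490: log2(p) = -2.155278, -p*log2(p) = 0.483838
  p = 14/49 = 0.285714: log2(p) = -1.807355, -p*log2(p) = 0.516387
H = 0.529861 + 0.188356 + 0.335998 + 0.483838 + 0.516387 = 2.054440

H = 2.0544 bits/symbol


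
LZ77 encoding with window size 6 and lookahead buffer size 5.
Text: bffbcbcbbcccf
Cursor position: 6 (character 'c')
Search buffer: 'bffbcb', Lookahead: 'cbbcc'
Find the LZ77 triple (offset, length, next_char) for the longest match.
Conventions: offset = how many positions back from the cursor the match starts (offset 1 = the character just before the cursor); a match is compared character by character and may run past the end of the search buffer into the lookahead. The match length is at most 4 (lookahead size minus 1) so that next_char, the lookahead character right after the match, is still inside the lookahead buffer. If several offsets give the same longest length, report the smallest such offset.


Try each offset into the search buffer:
  offset=1 (pos 5, char 'b'): match length 0
  offset=2 (pos 4, char 'c'): match length 2
  offset=3 (pos 3, char 'b'): match length 0
  offset=4 (pos 2, char 'f'): match length 0
  offset=5 (pos 1, char 'f'): match length 0
  offset=6 (pos 0, char 'b'): match length 0
Longest match has length 2 at offset 2.
next_char = character at position 6 + 2 = 8 -> 'b'

Best match: offset=2, length=2 (matching 'cb' starting at position 4)
LZ77 triple: (2, 2, 'b')


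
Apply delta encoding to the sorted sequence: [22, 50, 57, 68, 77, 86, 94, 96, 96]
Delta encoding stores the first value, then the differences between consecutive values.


First value: 22
Deltas:
  50 - 22 = 28
  57 - 50 = 7
  68 - 57 = 11
  77 - 68 = 9
  86 - 77 = 9
  94 - 86 = 8
  96 - 94 = 2
  96 - 96 = 0


Delta encoded: [22, 28, 7, 11, 9, 9, 8, 2, 0]


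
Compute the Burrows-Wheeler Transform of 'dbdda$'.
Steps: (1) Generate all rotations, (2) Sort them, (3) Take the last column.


Rotations (sorted):
  0: $dbdda -> last char: a
  1: a$dbdd -> last char: d
  2: bdda$d -> last char: d
  3: da$dbd -> last char: d
  4: dbdda$ -> last char: $
  5: dda$db -> last char: b


BWT = addd$b


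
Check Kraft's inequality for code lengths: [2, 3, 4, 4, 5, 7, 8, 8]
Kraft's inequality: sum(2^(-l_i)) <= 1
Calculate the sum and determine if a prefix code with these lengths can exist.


Sum = 2^(-2) + 2^(-3) + 2^(-4) + 2^(-4) + 2^(-5) + 2^(-7) + 2^(-8) + 2^(-8)
    = 0.25 + 0.125 + 0.0625 + 0.0625 + 0.03125 + 0.0078125 + 0.00390625 + 0.00390625
    = 140/256 = 0.546875
Since 0.546875 <= 1, Kraft's inequality IS satisfied.
A prefix code with these lengths CAN exist.

Kraft sum = 0.546875. Satisfied.


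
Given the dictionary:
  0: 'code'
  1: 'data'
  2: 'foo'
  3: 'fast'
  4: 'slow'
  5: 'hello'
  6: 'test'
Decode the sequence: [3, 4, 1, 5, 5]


Look up each index in the dictionary:
  3 -> 'fast'
  4 -> 'slow'
  1 -> 'data'
  5 -> 'hello'
  5 -> 'hello'

Decoded: "fast slow data hello hello"


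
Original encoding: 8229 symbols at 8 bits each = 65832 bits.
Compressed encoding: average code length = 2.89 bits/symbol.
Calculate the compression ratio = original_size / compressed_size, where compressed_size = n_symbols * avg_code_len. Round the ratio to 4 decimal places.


original_size = n_symbols * orig_bits = 8229 * 8 = 65832 bits
compressed_size = n_symbols * avg_code_len = 8229 * 2.89 = 23781.81 bits
ratio = original_size / compressed_size = 65832 / 23781.81 = 2.7682

Compression ratio = 2.7682


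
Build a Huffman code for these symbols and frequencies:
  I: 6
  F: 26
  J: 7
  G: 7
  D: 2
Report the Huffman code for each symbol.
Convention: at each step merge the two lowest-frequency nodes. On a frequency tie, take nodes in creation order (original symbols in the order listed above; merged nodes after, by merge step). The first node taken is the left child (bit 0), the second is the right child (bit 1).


Huffman tree construction:
Step 1: Merge D(2) + I(6) = 8
Step 2: Merge J(7) + G(7) = 14
Step 3: Merge (D+I)(8) + (J+G)(14) = 22
Step 4: Merge ((D+I)+(J+G))(22) + F(26) = 48
Read each symbol's code off the tree from the root (left child = 0, right child = 1).

Codes:
  I: 001 (length 3)
  F: 1 (length 1)
  J: 010 (length 3)
  G: 011 (length 3)
  D: 000 (length 3)
Average code length: 92/48 = 1.9167 bits/symbol


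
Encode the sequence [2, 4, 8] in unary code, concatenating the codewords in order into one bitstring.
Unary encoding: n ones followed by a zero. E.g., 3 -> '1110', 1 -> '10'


Encode each number as n ones followed by a terminating 0:
  2 -> 110 (3 bits)
  4 -> 11110 (5 bits)
  8 -> 111111110 (9 bits)
Total length = 3 + 5 + 9 = 17 bits.

Unary([2, 4, 8]) = 11011110111111110 (17 bits)


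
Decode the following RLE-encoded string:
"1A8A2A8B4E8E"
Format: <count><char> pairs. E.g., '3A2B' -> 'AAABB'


Expanding each <count><char> pair:
  1A -> 'A'
  8A -> 'AAAAAAAA'
  2A -> 'AA'
  8B -> 'BBBBBBBB'
  4E -> 'EEEE'
  8E -> 'EEEEEEEE'

Decoded = AAAAAAAAAAABBBBBBBBEEEEEEEEEEEE


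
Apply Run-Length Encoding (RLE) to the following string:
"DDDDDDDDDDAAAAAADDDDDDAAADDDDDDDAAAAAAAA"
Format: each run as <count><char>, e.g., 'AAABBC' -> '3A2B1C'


Scanning runs left to right:
  i=0: run of 'D' x 10 -> '10D'
  i=10: run of 'A' x 6 -> '6A'
  i=16: run of 'D' x 6 -> '6D'
  i=22: run of 'A' x 3 -> '3A'
  i=25: run of 'D' x 7 -> '7D'
  i=32: run of 'A' x 8 -> '8A'

RLE = 10D6A6D3A7D8A


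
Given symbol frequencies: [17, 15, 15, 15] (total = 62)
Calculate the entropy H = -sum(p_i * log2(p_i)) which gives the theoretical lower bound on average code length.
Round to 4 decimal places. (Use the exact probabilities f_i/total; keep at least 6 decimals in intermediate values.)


Per-symbol terms -p_i * log2(p_i) with p_i = f_i/62:
  p = 17/62 = 0.274194: log2(p) = -1.866733, -p*log2(p) = 0.511846
  p = 15/62 = 0.241935: log2(p) = -2.047306, -p*log2(p) = 0.495316
  p = 15/62 = 0.241935: log2(p) = -2.047306, -p*log2(p) = 0.495316
  p = 15/62 = 0.241935: log2(p) = -2.047306, -p*log2(p) = 0.495316
H = 0.511846 + 0.495316 + 0.495316 + 0.495316 = 1.997794

H = 1.9978 bits/symbol


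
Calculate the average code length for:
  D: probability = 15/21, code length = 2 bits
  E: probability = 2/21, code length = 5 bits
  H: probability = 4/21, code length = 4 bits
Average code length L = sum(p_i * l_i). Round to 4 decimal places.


Weighted contributions p_i * l_i:
  D: (15/21) * 2 = 30/21
  E: (2/21) * 5 = 10/21
  H: (4/21) * 4 = 16/21
Sum = (30 + 10 + 16)/21 = 56/21

L = 56/21 = 2.6667 bits/symbol


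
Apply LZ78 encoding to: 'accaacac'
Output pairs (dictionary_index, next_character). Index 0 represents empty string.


LZ78 encoding steps:
Dictionary: {0: ''}
Step 1: w='' (idx 0), next='a' -> output (0, 'a'), add 'a' as idx 1
Step 2: w='' (idx 0), next='c' -> output (0, 'c'), add 'c' as idx 2
Step 3: w='c' (idx 2), next='a' -> output (2, 'a'), add 'ca' as idx 3
Step 4: w='a' (idx 1), next='c' -> output (1, 'c'), add 'ac' as idx 4
Step 5: w='ac' (idx 4), end of input -> output (4, '')


Encoded: [(0, 'a'), (0, 'c'), (2, 'a'), (1, 'c'), (4, '')]


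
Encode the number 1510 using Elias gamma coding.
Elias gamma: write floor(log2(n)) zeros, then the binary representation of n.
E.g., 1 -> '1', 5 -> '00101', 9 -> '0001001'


num_bits = floor(log2(1510)) + 1 = 11
leading_zeros = num_bits - 1 = 10
binary(1510) = 10111100110

Elias gamma(1510) = '0000000000' + '10111100110' = 000000000010111100110 (21 bits)


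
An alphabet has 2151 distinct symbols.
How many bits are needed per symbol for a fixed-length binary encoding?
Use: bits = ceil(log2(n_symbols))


log2(2151) = 11.0708
Bracket: 2^11 = 2048 < 2151 <= 2^12 = 4096
So ceil(log2(2151)) = 12

bits = ceil(log2(2151)) = ceil(11.0708) = 12 bits


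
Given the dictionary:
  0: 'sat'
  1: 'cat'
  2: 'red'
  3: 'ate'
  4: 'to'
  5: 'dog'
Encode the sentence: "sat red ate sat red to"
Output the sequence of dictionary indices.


Look up each word in the dictionary:
  'sat' -> 0
  'red' -> 2
  'ate' -> 3
  'sat' -> 0
  'red' -> 2
  'to' -> 4

Encoded: [0, 2, 3, 0, 2, 4]


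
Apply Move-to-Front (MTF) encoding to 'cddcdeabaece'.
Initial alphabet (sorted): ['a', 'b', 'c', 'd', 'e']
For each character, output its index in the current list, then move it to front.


MTF encoding:
'c': index 2 in ['a', 'b', 'c', 'd', 'e'] -> ['c', 'a', 'b', 'd', 'e']
'd': index 3 in ['c', 'a', 'b', 'd', 'e'] -> ['d', 'c', 'a', 'b', 'e']
'd': index 0 in ['d', 'c', 'a', 'b', 'e'] -> ['d', 'c', 'a', 'b', 'e']
'c': index 1 in ['d', 'c', 'a', 'b', 'e'] -> ['c', 'd', 'a', 'b', 'e']
'd': index 1 in ['c', 'd', 'a', 'b', 'e'] -> ['d', 'c', 'a', 'b', 'e']
'e': index 4 in ['d', 'c', 'a', 'b', 'e'] -> ['e', 'd', 'c', 'a', 'b']
'a': index 3 in ['e', 'd', 'c', 'a', 'b'] -> ['a', 'e', 'd', 'c', 'b']
'b': index 4 in ['a', 'e', 'd', 'c', 'b'] -> ['b', 'a', 'e', 'd', 'c']
'a': index 1 in ['b', 'a', 'e', 'd', 'c'] -> ['a', 'b', 'e', 'd', 'c']
'e': index 2 in ['a', 'b', 'e', 'd', 'c'] -> ['e', 'a', 'b', 'd', 'c']
'c': index 4 in ['e', 'a', 'b', 'd', 'c'] -> ['c', 'e', 'a', 'b', 'd']
'e': index 1 in ['c', 'e', 'a', 'b', 'd'] -> ['e', 'c', 'a', 'b', 'd']


Output: [2, 3, 0, 1, 1, 4, 3, 4, 1, 2, 4, 1]


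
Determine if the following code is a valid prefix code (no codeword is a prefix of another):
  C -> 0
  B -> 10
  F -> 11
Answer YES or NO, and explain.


Checking each pair (does one codeword prefix another?):
  C='0' vs B='10': no prefix
  C='0' vs F='11': no prefix
  B='10' vs C='0': no prefix
  B='10' vs F='11': no prefix
  F='11' vs C='0': no prefix
  F='11' vs B='10': no prefix
No violation found over all pairs.

YES -- this is a valid prefix code. No codeword is a prefix of any other codeword.


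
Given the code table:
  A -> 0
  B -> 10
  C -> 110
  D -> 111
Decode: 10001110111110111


Decoding:
10 -> B
0 -> A
0 -> A
111 -> D
0 -> A
111 -> D
110 -> C
111 -> D


Result: BAADADCD


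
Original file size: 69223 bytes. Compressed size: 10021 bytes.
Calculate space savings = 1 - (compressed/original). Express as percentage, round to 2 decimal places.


ratio = compressed/original = 10021/69223 = 0.144764
savings = 1 - ratio = 1 - 0.144764 = 0.855236
as a percentage: 0.855236 * 100 = 85.52%

Space savings = 1 - 10021/69223 = 85.52%


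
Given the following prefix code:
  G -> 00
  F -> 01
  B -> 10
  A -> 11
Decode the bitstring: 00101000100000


Decoding step by step:
Bits 00 -> G
Bits 10 -> B
Bits 10 -> B
Bits 00 -> G
Bits 10 -> B
Bits 00 -> G
Bits 00 -> G


Decoded message: GBBGBGG


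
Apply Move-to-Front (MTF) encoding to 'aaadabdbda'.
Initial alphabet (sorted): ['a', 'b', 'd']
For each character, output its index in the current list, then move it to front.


MTF encoding:
'a': index 0 in ['a', 'b', 'd'] -> ['a', 'b', 'd']
'a': index 0 in ['a', 'b', 'd'] -> ['a', 'b', 'd']
'a': index 0 in ['a', 'b', 'd'] -> ['a', 'b', 'd']
'd': index 2 in ['a', 'b', 'd'] -> ['d', 'a', 'b']
'a': index 1 in ['d', 'a', 'b'] -> ['a', 'd', 'b']
'b': index 2 in ['a', 'd', 'b'] -> ['b', 'a', 'd']
'd': index 2 in ['b', 'a', 'd'] -> ['d', 'b', 'a']
'b': index 1 in ['d', 'b', 'a'] -> ['b', 'd', 'a']
'd': index 1 in ['b', 'd', 'a'] -> ['d', 'b', 'a']
'a': index 2 in ['d', 'b', 'a'] -> ['a', 'd', 'b']


Output: [0, 0, 0, 2, 1, 2, 2, 1, 1, 2]


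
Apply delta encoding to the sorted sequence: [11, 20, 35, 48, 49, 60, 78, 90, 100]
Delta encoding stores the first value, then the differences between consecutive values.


First value: 11
Deltas:
  20 - 11 = 9
  35 - 20 = 15
  48 - 35 = 13
  49 - 48 = 1
  60 - 49 = 11
  78 - 60 = 18
  90 - 78 = 12
  100 - 90 = 10


Delta encoded: [11, 9, 15, 13, 1, 11, 18, 12, 10]


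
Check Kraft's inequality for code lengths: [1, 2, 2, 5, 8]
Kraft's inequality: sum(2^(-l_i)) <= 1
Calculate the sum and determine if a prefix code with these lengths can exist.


Sum = 2^(-1) + 2^(-2) + 2^(-2) + 2^(-5) + 2^(-8)
    = 0.5 + 0.25 + 0.25 + 0.03125 + 0.00390625
    = 265/256 = 1.03515625
Since 1.03515625 > 1, Kraft's inequality is NOT satisfied.
A prefix code with these lengths CANNOT exist.

Kraft sum = 1.03515625. Not satisfied.


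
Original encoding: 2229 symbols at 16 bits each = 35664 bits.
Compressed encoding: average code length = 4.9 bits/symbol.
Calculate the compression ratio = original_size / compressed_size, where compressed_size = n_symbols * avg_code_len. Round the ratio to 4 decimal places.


original_size = n_symbols * orig_bits = 2229 * 16 = 35664 bits
compressed_size = n_symbols * avg_code_len = 2229 * 4.9 = 10922.1 bits
ratio = original_size / compressed_size = 35664 / 10922.1 = 3.2653

Compression ratio = 3.2653


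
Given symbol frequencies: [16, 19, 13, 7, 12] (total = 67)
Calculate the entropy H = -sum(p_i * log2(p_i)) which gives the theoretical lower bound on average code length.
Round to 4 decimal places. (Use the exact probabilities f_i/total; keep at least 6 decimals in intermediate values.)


Per-symbol terms -p_i * log2(p_i) with p_i = f_i/67:
  p = 16/67 = 0.238806: log2(p) = -2.066089, -p*log2(p) = 0.493394
  p = 19/67 = 0.283582: log2(p) = -1.818162, -p*log2(p) = 0.515598
  p = 13/67 = 0.194030: log2(p) = -2.365649, -p*log2(p) = 0.459007
  p = 7/67 = 0.104478: log2(p) = -3.258734, -p*log2(p) = 0.340465
  p = 12/67 = 0.179104: log2(p) = -2.481127, -p*log2(p) = 0.444381
H = 0.493394 + 0.515598 + 0.459007 + 0.340465 + 0.444381 = 2.252845

H = 2.2528 bits/symbol


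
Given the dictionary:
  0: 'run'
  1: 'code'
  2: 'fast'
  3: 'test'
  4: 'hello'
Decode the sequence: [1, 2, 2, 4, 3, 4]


Look up each index in the dictionary:
  1 -> 'code'
  2 -> 'fast'
  2 -> 'fast'
  4 -> 'hello'
  3 -> 'test'
  4 -> 'hello'

Decoded: "code fast fast hello test hello"


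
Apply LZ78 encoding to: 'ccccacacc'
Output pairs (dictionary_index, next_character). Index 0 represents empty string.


LZ78 encoding steps:
Dictionary: {0: ''}
Step 1: w='' (idx 0), next='c' -> output (0, 'c'), add 'c' as idx 1
Step 2: w='c' (idx 1), next='c' -> output (1, 'c'), add 'cc' as idx 2
Step 3: w='c' (idx 1), next='a' -> output (1, 'a'), add 'ca' as idx 3
Step 4: w='ca' (idx 3), next='c' -> output (3, 'c'), add 'cac' as idx 4
Step 5: w='c' (idx 1), end of input -> output (1, '')


Encoded: [(0, 'c'), (1, 'c'), (1, 'a'), (3, 'c'), (1, '')]


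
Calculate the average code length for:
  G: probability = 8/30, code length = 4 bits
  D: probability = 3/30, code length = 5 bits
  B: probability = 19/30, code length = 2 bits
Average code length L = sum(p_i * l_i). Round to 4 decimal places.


Weighted contributions p_i * l_i:
  G: (8/30) * 4 = 32/30
  D: (3/30) * 5 = 15/30
  B: (19/30) * 2 = 38/30
Sum = (32 + 15 + 38)/30 = 85/30

L = 85/30 = 2.8333 bits/symbol


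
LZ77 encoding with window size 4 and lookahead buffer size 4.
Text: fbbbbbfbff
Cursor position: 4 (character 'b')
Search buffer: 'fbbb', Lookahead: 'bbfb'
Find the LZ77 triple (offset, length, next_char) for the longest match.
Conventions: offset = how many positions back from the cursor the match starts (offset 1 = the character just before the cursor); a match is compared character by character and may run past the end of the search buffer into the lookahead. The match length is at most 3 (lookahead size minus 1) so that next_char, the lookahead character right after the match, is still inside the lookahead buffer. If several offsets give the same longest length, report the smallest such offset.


Try each offset into the search buffer:
  offset=1 (pos 3, char 'b'): match length 2
  offset=2 (pos 2, char 'b'): match length 2
  offset=3 (pos 1, char 'b'): match length 2
  offset=4 (pos 0, char 'f'): match length 0
Longest match has length 2, found at offsets 1, 2, 3; take the smallest, offset 1.
next_char = character at position 4 + 2 = 6 -> 'f'

Best match: offset=1, length=2 (matching 'bb' starting at position 3)
LZ77 triple: (1, 2, 'f')


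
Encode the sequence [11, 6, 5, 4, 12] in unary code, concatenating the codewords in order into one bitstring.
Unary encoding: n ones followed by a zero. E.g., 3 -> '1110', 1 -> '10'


Encode each number as n ones followed by a terminating 0:
  11 -> 111111111110 (12 bits)
  6 -> 1111110 (7 bits)
  5 -> 111110 (6 bits)
  4 -> 11110 (5 bits)
  12 -> 1111111111110 (13 bits)
Total length = 12 + 7 + 6 + 5 + 13 = 43 bits.

Unary([11, 6, 5, 4, 12]) = 1111111111101111110111110111101111111111110 (43 bits)


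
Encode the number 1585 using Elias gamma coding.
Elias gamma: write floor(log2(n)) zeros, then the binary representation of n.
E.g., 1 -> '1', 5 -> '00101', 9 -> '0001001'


num_bits = floor(log2(1585)) + 1 = 11
leading_zeros = num_bits - 1 = 10
binary(1585) = 11000110001

Elias gamma(1585) = '0000000000' + '11000110001' = 000000000011000110001 (21 bits)


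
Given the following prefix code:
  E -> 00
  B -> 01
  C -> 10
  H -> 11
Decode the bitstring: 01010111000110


Decoding step by step:
Bits 01 -> B
Bits 01 -> B
Bits 01 -> B
Bits 11 -> H
Bits 00 -> E
Bits 01 -> B
Bits 10 -> C


Decoded message: BBBHEBC


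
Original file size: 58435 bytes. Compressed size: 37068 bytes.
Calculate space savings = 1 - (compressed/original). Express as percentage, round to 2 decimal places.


ratio = compressed/original = 37068/58435 = 0.634346
savings = 1 - ratio = 1 - 0.634346 = 0.365654
as a percentage: 0.365654 * 100 = 36.57%

Space savings = 1 - 37068/58435 = 36.57%


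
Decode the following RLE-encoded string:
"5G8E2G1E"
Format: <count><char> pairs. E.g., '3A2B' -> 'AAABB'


Expanding each <count><char> pair:
  5G -> 'GGGGG'
  8E -> 'EEEEEEEE'
  2G -> 'GG'
  1E -> 'E'

Decoded = GGGGGEEEEEEEEGGE


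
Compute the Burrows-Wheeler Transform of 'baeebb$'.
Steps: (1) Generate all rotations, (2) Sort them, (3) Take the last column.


Rotations (sorted):
  0: $baeebb -> last char: b
  1: aeebb$b -> last char: b
  2: b$baeeb -> last char: b
  3: baeebb$ -> last char: $
  4: bb$baee -> last char: e
  5: ebb$bae -> last char: e
  6: eebb$ba -> last char: a


BWT = bbb$eea


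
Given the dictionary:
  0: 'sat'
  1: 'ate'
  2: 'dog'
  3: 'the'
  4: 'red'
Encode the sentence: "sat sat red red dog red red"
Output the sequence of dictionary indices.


Look up each word in the dictionary:
  'sat' -> 0
  'sat' -> 0
  'red' -> 4
  'red' -> 4
  'dog' -> 2
  'red' -> 4
  'red' -> 4

Encoded: [0, 0, 4, 4, 2, 4, 4]


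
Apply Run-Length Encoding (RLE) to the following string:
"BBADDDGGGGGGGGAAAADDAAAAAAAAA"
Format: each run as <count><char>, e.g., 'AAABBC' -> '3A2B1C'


Scanning runs left to right:
  i=0: run of 'B' x 2 -> '2B'
  i=2: run of 'A' x 1 -> '1A'
  i=3: run of 'D' x 3 -> '3D'
  i=6: run of 'G' x 8 -> '8G'
  i=14: run of 'A' x 4 -> '4A'
  i=18: run of 'D' x 2 -> '2D'
  i=20: run of 'A' x 9 -> '9A'

RLE = 2B1A3D8G4A2D9A


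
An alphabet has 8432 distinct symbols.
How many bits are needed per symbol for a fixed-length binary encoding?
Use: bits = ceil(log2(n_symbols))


log2(8432) = 13.0417
Bracket: 2^13 = 8192 < 8432 <= 2^14 = 16384
So ceil(log2(8432)) = 14

bits = ceil(log2(8432)) = ceil(13.0417) = 14 bits
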